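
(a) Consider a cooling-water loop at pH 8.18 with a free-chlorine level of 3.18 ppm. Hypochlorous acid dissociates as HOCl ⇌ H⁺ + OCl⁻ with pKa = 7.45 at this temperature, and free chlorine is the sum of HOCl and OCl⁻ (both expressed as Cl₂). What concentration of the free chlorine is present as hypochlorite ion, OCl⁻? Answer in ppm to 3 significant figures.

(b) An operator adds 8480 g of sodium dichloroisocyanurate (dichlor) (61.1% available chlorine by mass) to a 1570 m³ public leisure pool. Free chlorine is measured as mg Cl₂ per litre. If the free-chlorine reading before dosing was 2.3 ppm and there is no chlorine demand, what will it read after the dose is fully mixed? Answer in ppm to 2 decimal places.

(a) 2.68 ppm; (b) 5.60 ppm

(a) [OCl⁻]/[HOCl] = 10^(pH − pKa) = 10^(8.18 − 7.45) = 10^0.73 = 5.37.
(a) Fraction as HOCl = 1 / (1 + 5.37) = 0.157.
(a) OCl⁻ = (1 − 0.157) × 3.18 ppm = 2.681 ppm.

(b) Volume: 1570 m³ = 1,570,000 L.
(b) Available chlorine delivered: 8480 g × 0.611 = 5181 g as Cl₂.
(b) Concentration rise: 5181 g / 1,570,000 L = 3.3 mg/L = 3.30 ppm.
(b) Final FC: 2.3 + 3.30 = 5.60 ppm.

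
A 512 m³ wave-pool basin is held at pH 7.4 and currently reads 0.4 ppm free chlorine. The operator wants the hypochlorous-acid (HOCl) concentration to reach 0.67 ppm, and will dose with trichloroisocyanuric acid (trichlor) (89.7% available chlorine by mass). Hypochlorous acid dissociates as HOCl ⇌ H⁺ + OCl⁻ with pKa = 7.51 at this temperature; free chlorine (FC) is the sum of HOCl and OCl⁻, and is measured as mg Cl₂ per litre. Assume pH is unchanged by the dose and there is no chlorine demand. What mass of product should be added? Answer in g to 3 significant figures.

451 g

Volume: 512 m³ = 512,000 L.
[OCl⁻]/[HOCl] = 10^(pH − pKa) = 10^(7.4 − 7.51) = 0.7762; fraction as HOCl = 1/(1 + 0.7762) = 0.563.
Free chlorine required for 0.67 ppm HOCl: 0.67 / 0.563 = 1.19 ppm.
FC to add: 1.19 − 0.4 = 0.7901 mg/L as Cl₂.
Cl₂ equivalent: 0.7901 mg/L × 512,000 L = 404.5 g.
Product at 89.7% available Cl: 404.5 / 0.897 = 451 g.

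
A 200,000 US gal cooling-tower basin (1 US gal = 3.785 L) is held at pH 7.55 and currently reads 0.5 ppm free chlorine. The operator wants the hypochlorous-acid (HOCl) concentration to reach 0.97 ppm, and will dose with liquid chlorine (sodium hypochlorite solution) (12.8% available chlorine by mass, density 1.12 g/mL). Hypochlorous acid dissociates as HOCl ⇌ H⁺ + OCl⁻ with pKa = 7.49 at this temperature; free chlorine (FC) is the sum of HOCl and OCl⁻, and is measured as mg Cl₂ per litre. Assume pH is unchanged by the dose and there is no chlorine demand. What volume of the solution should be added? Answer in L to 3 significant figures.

8.36 L

Volume: 200,000 US gal × 3.785 L/gal = 757,000 L.
[OCl⁻]/[HOCl] = 10^(pH − pKa) = 10^(7.55 − 7.49) = 1.148; fraction as HOCl = 1/(1 + 1.148) = 0.4655.
Free chlorine required for 0.97 ppm HOCl: 0.97 / 0.4655 = 2.084 ppm.
FC to add: 2.084 − 0.5 = 1.584 mg/L as Cl₂.
Cl₂ equivalent: 1.584 mg/L × 757,000 L = 1199 g.
Product at 12.8% available Cl: 1199 / 0.128 = 9366 g.
Volume: 9366 g ÷ 1.12 g/mL = 8363 mL.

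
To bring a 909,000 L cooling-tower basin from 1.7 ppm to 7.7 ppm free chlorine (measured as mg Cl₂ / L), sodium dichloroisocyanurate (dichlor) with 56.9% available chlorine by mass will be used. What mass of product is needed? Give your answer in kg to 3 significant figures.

Chlorine deficit: 7.7 − 1.7 = 6 ppm = 6 mg/L as Cl₂.
Cl₂ equivalent needed: 6 mg/L × 909,000 L = 5,454,000 mg = 5454 g.
Product at 56.9% available chlorine: 5454 / 0.569 = 9585 g.

9.59 kg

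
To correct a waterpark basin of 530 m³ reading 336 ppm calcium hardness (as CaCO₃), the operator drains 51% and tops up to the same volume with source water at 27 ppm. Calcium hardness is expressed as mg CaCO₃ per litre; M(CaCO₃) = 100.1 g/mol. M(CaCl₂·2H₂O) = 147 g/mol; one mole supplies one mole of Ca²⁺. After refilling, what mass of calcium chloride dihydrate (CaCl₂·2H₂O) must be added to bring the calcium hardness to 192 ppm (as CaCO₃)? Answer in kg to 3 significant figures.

Volume: 530 m³ = 530,000 L.
After draining 51% and refilling: 336 × 0.49 + 27 × 0.51 = 178.41 ppm.
Deficit to target: 192 − 178.41 = 13.59 mg/L.
As CaCO₃: 13.59 mg/L × 530,000 L = 7203 g; ÷ 100.1 = 71.96 mol Ca²⁺.
Mass: 71.96 × 147 = 10,580 g.

10.6 kg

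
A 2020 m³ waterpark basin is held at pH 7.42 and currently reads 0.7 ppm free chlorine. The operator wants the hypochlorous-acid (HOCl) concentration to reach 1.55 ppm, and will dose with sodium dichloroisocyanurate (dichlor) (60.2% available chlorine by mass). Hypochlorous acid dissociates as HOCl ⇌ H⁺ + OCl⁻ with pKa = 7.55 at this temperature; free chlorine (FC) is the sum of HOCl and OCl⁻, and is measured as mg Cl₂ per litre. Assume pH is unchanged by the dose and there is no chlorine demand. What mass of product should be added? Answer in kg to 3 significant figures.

6.71 kg

Volume: 2020 m³ = 2,020,000 L.
[OCl⁻]/[HOCl] = 10^(pH − pKa) = 10^(7.42 − 7.55) = 0.7413; fraction as HOCl = 1/(1 + 0.7413) = 0.5743.
Free chlorine required for 1.55 ppm HOCl: 1.55 / 0.5743 = 2.699 ppm.
FC to add: 2.699 − 0.7 = 1.999 mg/L as Cl₂.
Cl₂ equivalent: 1.999 mg/L × 2,020,000 L = 4038 g.
Product at 60.2% available Cl: 4038 / 0.602 = 6708 g.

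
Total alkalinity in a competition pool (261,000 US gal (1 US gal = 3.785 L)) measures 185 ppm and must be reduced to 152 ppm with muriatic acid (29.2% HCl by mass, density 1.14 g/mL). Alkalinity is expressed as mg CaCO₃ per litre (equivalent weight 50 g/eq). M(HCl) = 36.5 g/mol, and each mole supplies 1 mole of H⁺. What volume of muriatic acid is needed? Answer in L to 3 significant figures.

Volume: 261,000 US gal × 3.785 L/gal = 987,885 L.
Alkalinity to neutralize: (185 − 152) = 33 mg/L as CaCO₃ × 987,885 L = 32,600 g as CaCO₃.
Equivalents of H⁺ required: 32,600 ÷ 50 g/eq = 652 eq = 652 mol HCl.
Mass of HCl: 652 × 36.5 = 23,800 g.
Mass of 29.2% solution: 23,800 / 0.292 = 81,500 g.
Volume: 81,500 g ÷ 1.14 g/mL = 71,490 mL.

71.5 L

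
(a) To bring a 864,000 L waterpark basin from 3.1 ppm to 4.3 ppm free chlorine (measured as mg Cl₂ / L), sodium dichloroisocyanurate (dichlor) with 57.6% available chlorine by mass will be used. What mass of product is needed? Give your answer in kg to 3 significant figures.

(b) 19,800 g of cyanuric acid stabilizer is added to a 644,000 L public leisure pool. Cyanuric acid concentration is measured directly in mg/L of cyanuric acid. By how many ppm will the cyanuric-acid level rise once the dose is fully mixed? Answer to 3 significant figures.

(a) 1.80 kg; (b) 30.7 ppm

(a) Chlorine deficit: 4.3 − 3.1 = 1.2 ppm = 1.2 mg/L as Cl₂.
(a) Cl₂ equivalent needed: 1.2 mg/L × 864,000 L = 1,037,000 mg = 1037 g.
(a) Product at 57.6% available chlorine: 1037 / 0.576 = 1800 g.

(b) Rise: 19,800 g / 644,000 L × 1000 = 30.75 mg/L.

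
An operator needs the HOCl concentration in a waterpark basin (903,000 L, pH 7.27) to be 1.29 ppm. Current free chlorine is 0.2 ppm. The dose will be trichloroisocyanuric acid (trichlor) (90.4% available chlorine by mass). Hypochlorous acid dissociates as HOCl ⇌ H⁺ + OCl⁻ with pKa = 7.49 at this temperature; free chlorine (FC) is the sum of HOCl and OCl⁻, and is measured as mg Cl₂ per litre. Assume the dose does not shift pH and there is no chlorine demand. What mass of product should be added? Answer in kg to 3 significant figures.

1.87 kg

[OCl⁻]/[HOCl] = 10^(pH − pKa) = 10^(7.27 − 7.49) = 0.6026; fraction as HOCl = 1/(1 + 0.6026) = 0.624.
Free chlorine required for 1.29 ppm HOCl: 1.29 / 0.624 = 2.067 ppm.
FC to add: 2.067 − 0.2 = 1.867 mg/L as Cl₂.
Cl₂ equivalent: 1.867 mg/L × 903,000 L = 1686 g.
Product at 90.4% available Cl: 1686 / 0.904 = 1865 g.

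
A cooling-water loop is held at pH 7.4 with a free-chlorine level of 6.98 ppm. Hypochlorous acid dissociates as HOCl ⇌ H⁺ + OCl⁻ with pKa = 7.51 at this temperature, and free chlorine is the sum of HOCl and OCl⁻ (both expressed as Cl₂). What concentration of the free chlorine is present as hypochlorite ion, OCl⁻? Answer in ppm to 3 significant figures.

3.05 ppm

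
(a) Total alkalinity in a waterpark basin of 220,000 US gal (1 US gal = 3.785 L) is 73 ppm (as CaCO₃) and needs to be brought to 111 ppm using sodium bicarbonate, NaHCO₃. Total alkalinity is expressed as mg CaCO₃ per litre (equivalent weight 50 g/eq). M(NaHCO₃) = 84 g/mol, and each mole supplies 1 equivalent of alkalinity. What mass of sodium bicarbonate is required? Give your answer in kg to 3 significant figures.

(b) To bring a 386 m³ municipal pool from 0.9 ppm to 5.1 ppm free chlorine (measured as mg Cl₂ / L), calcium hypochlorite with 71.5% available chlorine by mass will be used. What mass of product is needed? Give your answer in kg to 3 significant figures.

(a) 53.2 kg; (b) 2.27 kg

(a) Volume: 220,000 US gal × 3.785 L/gal = 832,700 L.
(a) Alkalinity to add: (111 − 73) = 38 mg/L as CaCO₃ × 832,700 L = 31,640 g as CaCO₃.
(a) Equivalents: 31,640 g ÷ 50 g/eq = 632.9 eq.
(a) NaHCO₃ supplies 1 eq per mole → 632.9 mol.
(a) Mass: 632.9 mol × 84 g/mol = 53,160 g.

(b) Volume: 386 m³ = 386,000 L.
(b) Chlorine deficit: 5.1 − 0.9 = 4.2 ppm = 4.2 mg/L as Cl₂.
(b) Cl₂ equivalent needed: 4.2 mg/L × 386,000 L = 1,621,000 mg = 1621 g.
(b) Product at 71.5% available chlorine: 1621 / 0.715 = 2267 g.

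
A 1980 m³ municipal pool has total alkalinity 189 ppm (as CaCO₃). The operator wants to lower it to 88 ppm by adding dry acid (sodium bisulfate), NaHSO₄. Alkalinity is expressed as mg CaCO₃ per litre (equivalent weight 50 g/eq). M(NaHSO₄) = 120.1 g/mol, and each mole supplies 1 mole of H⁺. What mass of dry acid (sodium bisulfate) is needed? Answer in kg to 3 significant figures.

Volume: 1980 m³ = 1,980,000 L.
Alkalinity to neutralize: (189 − 88) = 101 mg/L as CaCO₃ × 1,980,000 L = 200,000 g as CaCO₃.
Equivalents of H⁺ required: 200,000 ÷ 50 g/eq = 4000 eq = 4000 mol NaHSO₄.
Mass of NaHSO₄: 4000 × 120.1 = 480,400 g.

480 kg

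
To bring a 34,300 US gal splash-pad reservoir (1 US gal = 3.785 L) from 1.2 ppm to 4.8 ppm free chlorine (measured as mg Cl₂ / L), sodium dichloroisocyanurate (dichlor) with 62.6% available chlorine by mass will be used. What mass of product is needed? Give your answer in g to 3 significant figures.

747 g

Volume: 34,300 US gal × 3.785 L/gal = 129,826 L.
Chlorine deficit: 4.8 − 1.2 = 3.6 ppm = 3.6 mg/L as Cl₂.
Cl₂ equivalent needed: 3.6 mg/L × 129,826 L = 467,400 mg = 467.4 g.
Product at 62.6% available chlorine: 467.4 / 0.626 = 746.6 g.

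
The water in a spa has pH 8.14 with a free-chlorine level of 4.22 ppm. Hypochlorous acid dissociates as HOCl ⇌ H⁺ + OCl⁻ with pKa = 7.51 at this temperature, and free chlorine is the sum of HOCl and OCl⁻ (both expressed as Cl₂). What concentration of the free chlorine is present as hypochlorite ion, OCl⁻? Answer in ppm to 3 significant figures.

[OCl⁻]/[HOCl] = 10^(pH − pKa) = 10^(8.14 − 7.51) = 10^0.63 = 4.266.
Fraction as HOCl = 1 / (1 + 4.266) = 0.1899.
OCl⁻ = (1 − 0.1899) × 4.22 ppm = 3.419 ppm.

3.42 ppm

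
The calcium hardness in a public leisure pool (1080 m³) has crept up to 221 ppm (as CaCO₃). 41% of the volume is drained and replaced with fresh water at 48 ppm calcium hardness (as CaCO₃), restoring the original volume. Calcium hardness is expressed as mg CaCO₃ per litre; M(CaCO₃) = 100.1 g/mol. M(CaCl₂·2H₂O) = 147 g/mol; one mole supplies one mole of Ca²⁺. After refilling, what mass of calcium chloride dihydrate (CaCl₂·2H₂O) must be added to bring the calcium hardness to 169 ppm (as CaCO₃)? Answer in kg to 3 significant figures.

30.0 kg

Volume: 1080 m³ = 1,080,000 L.
After draining 41% and refilling: 221 × 0.59 + 48 × 0.41 = 150.07 ppm.
Deficit to target: 169 − 150.07 = 18.93 mg/L.
As CaCO₃: 18.93 mg/L × 1,080,000 L = 20,440 g; ÷ 100.1 = 204.2 mol Ca²⁺.
Mass: 204.2 × 147 = 30,020 g.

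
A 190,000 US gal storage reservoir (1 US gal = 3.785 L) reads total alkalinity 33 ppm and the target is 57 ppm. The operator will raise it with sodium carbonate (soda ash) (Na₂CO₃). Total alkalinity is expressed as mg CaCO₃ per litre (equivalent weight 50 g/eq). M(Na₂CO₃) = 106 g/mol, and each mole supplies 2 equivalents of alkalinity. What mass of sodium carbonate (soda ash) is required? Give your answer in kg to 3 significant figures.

Volume: 190,000 US gal × 3.785 L/gal = 719,150 L.
Alkalinity to add: (57 − 33) = 24 mg/L as CaCO₃ × 719,150 L = 17,260 g as CaCO₃.
Equivalents: 17,260 g ÷ 50 g/eq = 345.2 eq.
Each mole of Na₂CO₃ supplies 2 eq, so 345.2 / 2 = 172.6 mol.
Mass: 172.6 mol × 106 g/mol = 18,300 g.

18.3 kg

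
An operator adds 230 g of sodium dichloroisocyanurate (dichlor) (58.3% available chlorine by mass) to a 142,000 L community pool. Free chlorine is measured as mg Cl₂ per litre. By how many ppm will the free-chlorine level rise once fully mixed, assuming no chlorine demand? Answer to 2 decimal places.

0.94 ppm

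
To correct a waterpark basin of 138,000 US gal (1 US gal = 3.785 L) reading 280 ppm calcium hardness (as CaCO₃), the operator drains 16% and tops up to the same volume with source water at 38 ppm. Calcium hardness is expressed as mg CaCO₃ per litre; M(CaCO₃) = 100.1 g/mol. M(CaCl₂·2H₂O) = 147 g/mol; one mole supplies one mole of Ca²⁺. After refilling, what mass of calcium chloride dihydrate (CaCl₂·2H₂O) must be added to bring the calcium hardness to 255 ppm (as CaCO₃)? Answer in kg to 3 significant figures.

10.5 kg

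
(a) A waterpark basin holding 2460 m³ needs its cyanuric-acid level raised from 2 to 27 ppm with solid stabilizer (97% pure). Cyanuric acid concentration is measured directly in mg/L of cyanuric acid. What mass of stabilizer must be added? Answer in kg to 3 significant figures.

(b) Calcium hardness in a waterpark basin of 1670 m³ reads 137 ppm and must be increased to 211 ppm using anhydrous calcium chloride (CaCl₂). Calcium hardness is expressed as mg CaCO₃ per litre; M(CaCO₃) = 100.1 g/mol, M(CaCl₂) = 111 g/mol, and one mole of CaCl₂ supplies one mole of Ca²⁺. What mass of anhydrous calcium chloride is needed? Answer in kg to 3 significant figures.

(a) Volume: 2460 m³ = 2,460,000 L.
(a) CYA to add: (27 − 2) = 25 mg/L × 2,460,000 L = 61,500 g cyanuric acid.
(a) At 97% purity: 61,500 / 0.97 = 63,400 g product.

(b) Volume: 1670 m³ = 1,670,000 L.
(b) Hardness to add: (211 − 137) = 74 mg/L as CaCO₃ × 1,670,000 L = 123,600 g as CaCO₃.
(b) Moles of Ca²⁺ (1 mol Ca²⁺ ≡ 1 mol CaCO₃): 123,600 / 100.1 g/mol = 1235 mol.
(b) Mass of CaCl₂: 1235 × 111 = 137,000 g.

(a) 63.4 kg; (b) 137 kg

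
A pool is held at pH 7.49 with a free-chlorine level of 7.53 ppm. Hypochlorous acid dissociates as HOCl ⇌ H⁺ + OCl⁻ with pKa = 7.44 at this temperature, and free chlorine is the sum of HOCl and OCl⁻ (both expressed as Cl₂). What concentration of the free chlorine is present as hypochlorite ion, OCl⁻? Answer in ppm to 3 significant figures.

3.98 ppm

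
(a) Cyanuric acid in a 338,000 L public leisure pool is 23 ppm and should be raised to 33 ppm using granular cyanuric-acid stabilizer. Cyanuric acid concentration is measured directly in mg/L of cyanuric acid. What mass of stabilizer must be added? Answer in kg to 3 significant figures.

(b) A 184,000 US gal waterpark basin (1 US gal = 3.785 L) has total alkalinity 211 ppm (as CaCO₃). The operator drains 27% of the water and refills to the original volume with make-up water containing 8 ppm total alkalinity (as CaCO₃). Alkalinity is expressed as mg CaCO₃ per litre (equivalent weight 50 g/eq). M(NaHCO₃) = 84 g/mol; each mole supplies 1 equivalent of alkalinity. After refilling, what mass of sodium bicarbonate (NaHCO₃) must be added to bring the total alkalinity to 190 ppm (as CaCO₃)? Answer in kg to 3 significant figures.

(a) CYA to add: (33 − 23) = 10 mg/L × 338,000 L = 3380 g cyanuric acid.

(b) Volume: 184,000 US gal × 3.785 L/gal = 696,440 L.
(b) After draining 27% and refilling: 211 × 0.73 + 8 × 0.27 = 156.19 ppm.
(b) Deficit to target: 190 − 156.19 = 33.81 mg/L.
(b) As CaCO₃: 33.81 mg/L × 696,440 L = 23,550 g; ÷ 50 g/eq ÷ 1 = 470.9 mol NaHCO₃.
(b) Mass: 470.9 × 84 = 39,560 g.

(a) 3.38 kg; (b) 39.6 kg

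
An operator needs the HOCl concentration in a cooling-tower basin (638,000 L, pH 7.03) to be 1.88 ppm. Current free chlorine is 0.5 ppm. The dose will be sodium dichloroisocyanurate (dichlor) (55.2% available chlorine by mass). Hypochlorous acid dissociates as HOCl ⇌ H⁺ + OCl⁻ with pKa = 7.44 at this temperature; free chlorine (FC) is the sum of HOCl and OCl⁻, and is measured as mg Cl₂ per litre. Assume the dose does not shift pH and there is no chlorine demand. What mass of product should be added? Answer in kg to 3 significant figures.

2.44 kg

[OCl⁻]/[HOCl] = 10^(pH − pKa) = 10^(7.03 − 7.44) = 0.389; fraction as HOCl = 1/(1 + 0.389) = 0.7199.
Free chlorine required for 1.88 ppm HOCl: 1.88 / 0.7199 = 2.611 ppm.
FC to add: 2.611 − 0.5 = 2.111 mg/L as Cl₂.
Cl₂ equivalent: 2.111 mg/L × 638,000 L = 1347 g.
Product at 55.2% available Cl: 1347 / 0.552 = 2440 g.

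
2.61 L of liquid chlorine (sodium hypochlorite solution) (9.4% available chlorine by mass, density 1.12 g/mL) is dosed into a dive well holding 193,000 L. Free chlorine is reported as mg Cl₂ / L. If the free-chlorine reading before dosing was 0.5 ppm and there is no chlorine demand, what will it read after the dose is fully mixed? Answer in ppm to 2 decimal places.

1.92 ppm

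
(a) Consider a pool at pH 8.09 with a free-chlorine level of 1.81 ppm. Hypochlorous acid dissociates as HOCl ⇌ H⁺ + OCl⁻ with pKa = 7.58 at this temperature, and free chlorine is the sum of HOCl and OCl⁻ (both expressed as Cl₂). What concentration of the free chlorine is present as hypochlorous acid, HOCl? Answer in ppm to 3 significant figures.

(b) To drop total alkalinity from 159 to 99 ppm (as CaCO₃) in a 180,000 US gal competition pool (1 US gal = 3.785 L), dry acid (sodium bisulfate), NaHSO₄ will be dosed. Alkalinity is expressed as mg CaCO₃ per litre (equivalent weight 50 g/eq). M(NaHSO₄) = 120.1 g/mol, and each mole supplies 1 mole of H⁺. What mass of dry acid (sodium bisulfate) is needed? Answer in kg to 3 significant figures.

(a) 0.427 ppm; (b) 98.2 kg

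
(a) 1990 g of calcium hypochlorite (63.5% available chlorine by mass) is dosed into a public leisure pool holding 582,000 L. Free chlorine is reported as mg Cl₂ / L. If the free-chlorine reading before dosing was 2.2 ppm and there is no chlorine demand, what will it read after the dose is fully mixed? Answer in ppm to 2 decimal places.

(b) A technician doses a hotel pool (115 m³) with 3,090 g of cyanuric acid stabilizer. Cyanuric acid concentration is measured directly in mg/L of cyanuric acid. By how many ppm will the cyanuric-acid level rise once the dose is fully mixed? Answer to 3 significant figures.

(a) Available chlorine delivered: 1990 g × 0.635 = 1264 g as Cl₂.
(a) Concentration rise: 1264 g / 582,000 L = 2.171 mg/L = 2.17 ppm.
(a) Final FC: 2.2 + 2.17 = 4.37 ppm.

(b) Volume: 115 m³ = 115,000 L.
(b) Rise: 3,090 g / 115,000 L × 1000 = 26.87 mg/L.

(a) 4.37 ppm; (b) 26.9 ppm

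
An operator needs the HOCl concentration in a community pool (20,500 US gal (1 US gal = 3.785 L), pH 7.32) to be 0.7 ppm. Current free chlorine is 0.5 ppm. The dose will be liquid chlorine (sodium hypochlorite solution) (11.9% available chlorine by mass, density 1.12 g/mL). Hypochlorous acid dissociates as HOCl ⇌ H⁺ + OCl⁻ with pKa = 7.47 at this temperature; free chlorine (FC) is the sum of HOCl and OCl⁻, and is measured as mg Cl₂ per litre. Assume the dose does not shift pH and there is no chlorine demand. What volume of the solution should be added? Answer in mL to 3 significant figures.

405 mL

Volume: 20,500 US gal × 3.785 L/gal = 77,592 L.
[OCl⁻]/[HOCl] = 10^(pH − pKa) = 10^(7.32 − 7.47) = 0.7079; fraction as HOCl = 1/(1 + 0.7079) = 0.5855.
Free chlorine required for 0.7 ppm HOCl: 0.7 / 0.5855 = 1.196 ppm.
FC to add: 1.196 − 0.5 = 0.6956 mg/L as Cl₂.
Cl₂ equivalent: 0.6956 mg/L × 77,592 L = 53.97 g.
Product at 11.9% available Cl: 53.97 / 0.119 = 453.5 g.
Volume: 453.5 g ÷ 1.12 g/mL = 404.9 mL.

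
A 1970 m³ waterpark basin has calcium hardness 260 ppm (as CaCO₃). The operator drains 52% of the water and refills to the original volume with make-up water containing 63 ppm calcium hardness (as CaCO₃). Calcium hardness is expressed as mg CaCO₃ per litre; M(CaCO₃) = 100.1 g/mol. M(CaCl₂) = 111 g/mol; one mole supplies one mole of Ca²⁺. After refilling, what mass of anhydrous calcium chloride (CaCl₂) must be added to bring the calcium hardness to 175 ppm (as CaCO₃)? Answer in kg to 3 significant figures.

38.1 kg

Volume: 1970 m³ = 1,970,000 L.
After draining 52% and refilling: 260 × 0.48 + 63 × 0.52 = 157.56 ppm.
Deficit to target: 175 − 157.56 = 17.44 mg/L.
As CaCO₃: 17.44 mg/L × 1,970,000 L = 34,360 g; ÷ 100.1 = 343.2 mol Ca²⁺.
Mass: 343.2 × 111 = 38,100 g.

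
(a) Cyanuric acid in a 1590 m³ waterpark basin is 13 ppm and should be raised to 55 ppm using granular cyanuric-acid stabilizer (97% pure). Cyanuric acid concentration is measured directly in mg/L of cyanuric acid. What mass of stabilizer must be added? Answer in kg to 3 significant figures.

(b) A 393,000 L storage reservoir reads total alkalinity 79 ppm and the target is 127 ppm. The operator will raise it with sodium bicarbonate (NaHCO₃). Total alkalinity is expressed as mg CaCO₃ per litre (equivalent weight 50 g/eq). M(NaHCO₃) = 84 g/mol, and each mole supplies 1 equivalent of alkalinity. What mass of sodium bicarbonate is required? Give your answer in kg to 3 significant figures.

(a) Volume: 1590 m³ = 1,590,000 L.
(a) CYA to add: (55 − 13) = 42 mg/L × 1,590,000 L = 66,780 g cyanuric acid.
(a) At 97% purity: 66,780 / 0.97 = 68,850 g product.

(b) Alkalinity to add: (127 − 79) = 48 mg/L as CaCO₃ × 393,000 L = 18,860 g as CaCO₃.
(b) Equivalents: 18,860 g ÷ 50 g/eq = 377.3 eq.
(b) NaHCO₃ supplies 1 eq per mole → 377.3 mol.
(b) Mass: 377.3 mol × 84 g/mol = 31,690 g.

(a) 68.8 kg; (b) 31.7 kg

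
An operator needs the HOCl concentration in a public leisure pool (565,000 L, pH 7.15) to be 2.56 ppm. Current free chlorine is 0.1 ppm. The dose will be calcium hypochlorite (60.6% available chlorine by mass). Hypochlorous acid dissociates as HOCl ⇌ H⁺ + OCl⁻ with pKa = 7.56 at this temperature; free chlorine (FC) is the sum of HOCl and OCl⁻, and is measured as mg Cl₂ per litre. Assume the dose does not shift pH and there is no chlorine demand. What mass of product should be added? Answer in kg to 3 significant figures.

3.22 kg

[OCl⁻]/[HOCl] = 10^(pH − pKa) = 10^(7.15 − 7.56) = 0.389; fraction as HOCl = 1/(1 + 0.389) = 0.7199.
Free chlorine required for 2.56 ppm HOCl: 2.56 / 0.7199 = 3.556 ppm.
FC to add: 3.556 − 0.1 = 3.456 mg/L as Cl₂.
Cl₂ equivalent: 3.456 mg/L × 565,000 L = 1953 g.
Product at 60.6% available Cl: 1953 / 0.606 = 3222 g.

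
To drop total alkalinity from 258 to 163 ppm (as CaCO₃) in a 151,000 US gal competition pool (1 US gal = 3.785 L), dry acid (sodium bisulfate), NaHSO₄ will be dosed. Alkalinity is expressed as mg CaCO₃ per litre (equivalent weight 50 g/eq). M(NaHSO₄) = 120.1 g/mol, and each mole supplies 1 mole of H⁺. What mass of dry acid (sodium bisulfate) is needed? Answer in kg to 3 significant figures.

130 kg

Volume: 151,000 US gal × 3.785 L/gal = 571,535 L.
Alkalinity to neutralize: (258 − 163) = 95 mg/L as CaCO₃ × 571,535 L = 54,300 g as CaCO₃.
Equivalents of H⁺ required: 54,300 ÷ 50 g/eq = 1086 eq = 1086 mol NaHSO₄.
Mass of NaHSO₄: 1086 × 120.1 = 130,400 g.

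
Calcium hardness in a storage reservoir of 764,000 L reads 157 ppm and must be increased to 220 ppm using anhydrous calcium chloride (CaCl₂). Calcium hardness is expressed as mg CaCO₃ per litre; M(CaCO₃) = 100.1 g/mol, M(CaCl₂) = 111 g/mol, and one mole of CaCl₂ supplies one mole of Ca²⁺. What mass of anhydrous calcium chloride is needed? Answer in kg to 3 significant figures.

Hardness to add: (220 − 157) = 63 mg/L as CaCO₃ × 764,000 L = 48,130 g as CaCO₃.
Moles of Ca²⁺ (1 mol Ca²⁺ ≡ 1 mol CaCO₃): 48,130 / 100.1 g/mol = 480.8 mol.
Mass of CaCl₂: 480.8 × 111 = 53,370 g.

53.4 kg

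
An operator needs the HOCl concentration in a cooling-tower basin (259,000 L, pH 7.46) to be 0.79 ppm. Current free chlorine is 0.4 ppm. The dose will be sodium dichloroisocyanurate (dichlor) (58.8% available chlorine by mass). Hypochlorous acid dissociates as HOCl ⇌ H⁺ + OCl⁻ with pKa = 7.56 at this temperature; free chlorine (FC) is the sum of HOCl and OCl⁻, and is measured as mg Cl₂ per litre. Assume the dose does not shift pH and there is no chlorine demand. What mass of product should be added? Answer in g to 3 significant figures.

[OCl⁻]/[HOCl] = 10^(pH − pKa) = 10^(7.46 − 7.56) = 0.7943; fraction as HOCl = 1/(1 + 0.7943) = 0.5573.
Free chlorine required for 0.79 ppm HOCl: 0.79 / 0.5573 = 1.418 ppm.
FC to add: 1.418 − 0.4 = 1.018 mg/L as Cl₂.
Cl₂ equivalent: 1.018 mg/L × 259,000 L = 263.5 g.
Product at 58.8% available Cl: 263.5 / 0.588 = 448.2 g.

448 g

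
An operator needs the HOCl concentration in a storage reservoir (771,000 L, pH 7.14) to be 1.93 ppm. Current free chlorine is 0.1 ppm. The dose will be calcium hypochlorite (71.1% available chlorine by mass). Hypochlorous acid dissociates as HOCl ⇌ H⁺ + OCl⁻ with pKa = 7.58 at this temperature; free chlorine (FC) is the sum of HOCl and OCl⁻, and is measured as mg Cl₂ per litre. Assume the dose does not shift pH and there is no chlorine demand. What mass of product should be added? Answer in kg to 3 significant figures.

[OCl⁻]/[HOCl] = 10^(pH − pKa) = 10^(7.14 − 7.58) = 0.3631; fraction as HOCl = 1/(1 + 0.3631) = 0.7336.
Free chlorine required for 1.93 ppm HOCl: 1.93 / 0.7336 = 2.631 ppm.
FC to add: 2.631 − 0.1 = 2.531 mg/L as Cl₂.
Cl₂ equivalent: 2.531 mg/L × 771,000 L = 1951 g.
Product at 71.1% available Cl: 1951 / 0.711 = 2744 g.

2.74 kg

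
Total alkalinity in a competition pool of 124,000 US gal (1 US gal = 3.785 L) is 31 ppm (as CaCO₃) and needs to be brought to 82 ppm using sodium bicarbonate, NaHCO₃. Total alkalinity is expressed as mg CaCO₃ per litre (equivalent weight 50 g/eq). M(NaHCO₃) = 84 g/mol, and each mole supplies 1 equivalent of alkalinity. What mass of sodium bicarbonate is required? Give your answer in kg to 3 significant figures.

Volume: 124,000 US gal × 3.785 L/gal = 469,340 L.
Alkalinity to add: (82 − 31) = 51 mg/L as CaCO₃ × 469,340 L = 23,940 g as CaCO₃.
Equivalents: 23,940 g ÷ 50 g/eq = 478.7 eq.
NaHCO₃ supplies 1 eq per mole → 478.7 mol.
Mass: 478.7 mol × 84 g/mol = 40,210 g.

40.2 kg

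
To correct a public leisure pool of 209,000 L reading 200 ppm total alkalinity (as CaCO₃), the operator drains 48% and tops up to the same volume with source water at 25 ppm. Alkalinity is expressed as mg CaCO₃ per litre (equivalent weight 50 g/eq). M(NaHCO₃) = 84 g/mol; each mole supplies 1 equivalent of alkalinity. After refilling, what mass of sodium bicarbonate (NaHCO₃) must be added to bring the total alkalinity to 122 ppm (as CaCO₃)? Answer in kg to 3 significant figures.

2.11 kg

After draining 48% and refilling: 200 × 0.52 + 25 × 0.48 = 116 ppm.
Deficit to target: 122 − 116 = 6 mg/L.
As CaCO₃: 6 mg/L × 209,000 L = 1254 g; ÷ 50 g/eq ÷ 1 = 25.08 mol NaHCO₃.
Mass: 25.08 × 84 = 2107 g.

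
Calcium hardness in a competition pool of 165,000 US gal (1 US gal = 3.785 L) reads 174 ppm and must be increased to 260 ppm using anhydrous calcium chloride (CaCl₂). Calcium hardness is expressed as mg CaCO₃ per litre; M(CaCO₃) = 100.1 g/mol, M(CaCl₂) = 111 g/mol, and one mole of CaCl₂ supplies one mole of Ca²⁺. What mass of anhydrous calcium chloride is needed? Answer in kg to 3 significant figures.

Volume: 165,000 US gal × 3.785 L/gal = 624,525 L.
Hardness to add: (260 − 174) = 86 mg/L as CaCO₃ × 624,525 L = 53,710 g as CaCO₃.
Moles of Ca²⁺ (1 mol Ca²⁺ ≡ 1 mol CaCO₃): 53,710 / 100.1 g/mol = 536.6 mol.
Mass of CaCl₂: 536.6 × 111 = 59,560 g.

59.6 kg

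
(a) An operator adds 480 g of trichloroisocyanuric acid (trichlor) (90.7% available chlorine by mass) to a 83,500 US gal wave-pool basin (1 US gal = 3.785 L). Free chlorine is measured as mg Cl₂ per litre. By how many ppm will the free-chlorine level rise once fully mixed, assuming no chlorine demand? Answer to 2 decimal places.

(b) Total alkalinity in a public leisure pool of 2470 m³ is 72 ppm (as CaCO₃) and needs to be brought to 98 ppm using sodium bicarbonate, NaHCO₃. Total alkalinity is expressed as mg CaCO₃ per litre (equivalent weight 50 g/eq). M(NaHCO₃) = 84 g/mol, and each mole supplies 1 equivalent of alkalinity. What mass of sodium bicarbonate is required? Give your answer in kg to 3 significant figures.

(a) 1.38 ppm; (b) 108 kg

(a) Volume: 83,500 US gal × 3.785 L/gal = 316,048 L.
(a) Available chlorine delivered: 480 g × 0.907 = 435.4 g as Cl₂.
(a) Concentration rise: 435.4 g / 316,048 L = 1.378 mg/L = 1.38 ppm.

(b) Volume: 2470 m³ = 2,470,000 L.
(b) Alkalinity to add: (98 − 72) = 26 mg/L as CaCO₃ × 2,470,000 L = 64,220 g as CaCO₃.
(b) Equivalents: 64,220 g ÷ 50 g/eq = 1284 eq.
(b) NaHCO₃ supplies 1 eq per mole → 1284 mol.
(b) Mass: 1284 mol × 84 g/mol = 107,900 g.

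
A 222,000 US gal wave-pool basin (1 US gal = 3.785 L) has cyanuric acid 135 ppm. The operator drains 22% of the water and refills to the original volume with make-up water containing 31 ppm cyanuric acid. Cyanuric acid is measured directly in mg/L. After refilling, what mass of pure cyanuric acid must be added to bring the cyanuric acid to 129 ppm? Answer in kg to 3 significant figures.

14.2 kg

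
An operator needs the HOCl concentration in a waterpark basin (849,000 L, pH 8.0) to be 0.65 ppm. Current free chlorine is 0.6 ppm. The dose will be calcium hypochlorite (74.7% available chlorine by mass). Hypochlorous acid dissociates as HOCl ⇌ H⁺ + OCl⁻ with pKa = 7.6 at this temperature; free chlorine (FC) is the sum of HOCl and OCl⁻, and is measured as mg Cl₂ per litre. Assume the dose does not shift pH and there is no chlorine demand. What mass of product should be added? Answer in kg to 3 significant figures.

[OCl⁻]/[HOCl] = 10^(pH − pKa) = 10^(8.0 − 7.6) = 2.512; fraction as HOCl = 1/(1 + 2.512) = 0.2847.
Free chlorine required for 0.65 ppm HOCl: 0.65 / 0.2847 = 2.283 ppm.
FC to add: 2.283 − 0.6 = 1.683 mg/L as Cl₂.
Cl₂ equivalent: 1.683 mg/L × 849,000 L = 1429 g.
Product at 74.7% available Cl: 1429 / 0.747 = 1912 g.

1.91 kg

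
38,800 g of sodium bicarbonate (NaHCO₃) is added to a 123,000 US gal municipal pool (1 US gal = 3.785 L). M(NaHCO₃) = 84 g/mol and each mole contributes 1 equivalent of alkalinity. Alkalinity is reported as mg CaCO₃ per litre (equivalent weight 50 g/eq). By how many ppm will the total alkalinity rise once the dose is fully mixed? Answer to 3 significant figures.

49.6 ppm

Volume: 123,000 US gal × 3.785 L/gal = 465,555 L.
Moles of NaHCO₃: 38,800 g ÷ 84 g/mol = 461.9 mol → 461.9 eq of alkalinity.
As CaCO₃: 461.9 eq × 50 g/eq = 23,100 g.
Rise: 23,100 g / 465,555 L × 1000 = 49.61 mg/L.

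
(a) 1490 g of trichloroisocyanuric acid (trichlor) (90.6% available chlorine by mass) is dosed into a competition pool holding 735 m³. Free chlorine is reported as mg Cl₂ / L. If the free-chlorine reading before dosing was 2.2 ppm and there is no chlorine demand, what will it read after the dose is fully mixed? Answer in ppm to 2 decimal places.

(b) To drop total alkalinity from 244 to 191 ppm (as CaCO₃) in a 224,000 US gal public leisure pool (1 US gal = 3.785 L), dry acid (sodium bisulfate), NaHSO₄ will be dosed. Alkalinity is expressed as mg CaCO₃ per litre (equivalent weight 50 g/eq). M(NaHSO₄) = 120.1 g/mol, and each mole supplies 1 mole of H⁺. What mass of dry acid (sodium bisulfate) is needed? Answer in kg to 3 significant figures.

(a) Volume: 735 m³ = 735,000 L.
(a) Available chlorine delivered: 1490 g × 0.906 = 1350 g as Cl₂.
(a) Concentration rise: 1350 g / 735,000 L = 1.837 mg/L = 1.84 ppm.
(a) Final FC: 2.2 + 1.84 = 4.04 ppm.

(b) Volume: 224,000 US gal × 3.785 L/gal = 847,840 L.
(b) Alkalinity to neutralize: (244 − 191) = 53 mg/L as CaCO₃ × 847,840 L = 44,940 g as CaCO₃.
(b) Equivalents of H⁺ required: 44,940 ÷ 50 g/eq = 898.7 eq = 898.7 mol NaHSO₄.
(b) Mass of NaHSO₄: 898.7 × 120.1 = 107,900 g.

(a) 4.04 ppm; (b) 108 kg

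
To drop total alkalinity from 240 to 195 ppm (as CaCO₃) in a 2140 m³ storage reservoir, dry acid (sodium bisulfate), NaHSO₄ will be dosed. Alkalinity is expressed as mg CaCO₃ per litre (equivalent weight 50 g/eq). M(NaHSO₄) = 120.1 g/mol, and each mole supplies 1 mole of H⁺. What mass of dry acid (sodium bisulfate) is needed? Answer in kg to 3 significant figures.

231 kg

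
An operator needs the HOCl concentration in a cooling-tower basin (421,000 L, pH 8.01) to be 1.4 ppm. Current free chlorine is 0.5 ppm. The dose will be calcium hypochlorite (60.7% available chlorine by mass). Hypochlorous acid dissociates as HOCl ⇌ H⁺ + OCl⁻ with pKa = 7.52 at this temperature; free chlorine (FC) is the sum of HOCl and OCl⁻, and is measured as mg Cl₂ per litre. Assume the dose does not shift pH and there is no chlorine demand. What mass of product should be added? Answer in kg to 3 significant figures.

3.62 kg

[OCl⁻]/[HOCl] = 10^(pH − pKa) = 10^(8.01 − 7.52) = 3.09; fraction as HOCl = 1/(1 + 3.09) = 0.2445.
Free chlorine required for 1.4 ppm HOCl: 1.4 / 0.2445 = 5.726 ppm.
FC to add: 5.726 − 0.5 = 5.226 mg/L as Cl₂.
Cl₂ equivalent: 5.226 mg/L × 421,000 L = 2200 g.
Product at 60.7% available Cl: 2200 / 0.607 = 3625 g.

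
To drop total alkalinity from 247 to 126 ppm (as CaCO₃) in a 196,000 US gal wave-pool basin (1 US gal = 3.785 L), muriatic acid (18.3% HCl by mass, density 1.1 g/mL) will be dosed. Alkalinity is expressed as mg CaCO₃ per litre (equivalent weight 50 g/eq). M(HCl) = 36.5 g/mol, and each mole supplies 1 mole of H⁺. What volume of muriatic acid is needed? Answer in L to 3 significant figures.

326 L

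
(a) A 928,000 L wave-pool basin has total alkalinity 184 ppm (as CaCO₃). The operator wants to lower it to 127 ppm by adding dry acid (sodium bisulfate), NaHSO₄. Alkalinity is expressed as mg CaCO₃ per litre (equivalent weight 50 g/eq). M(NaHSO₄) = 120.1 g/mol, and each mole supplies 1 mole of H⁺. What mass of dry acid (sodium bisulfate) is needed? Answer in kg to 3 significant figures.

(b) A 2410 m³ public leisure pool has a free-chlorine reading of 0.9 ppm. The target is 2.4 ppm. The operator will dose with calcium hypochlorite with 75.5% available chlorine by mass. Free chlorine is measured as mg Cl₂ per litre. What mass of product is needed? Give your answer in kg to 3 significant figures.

(a) Alkalinity to neutralize: (184 − 127) = 57 mg/L as CaCO₃ × 928,000 L = 52,900 g as CaCO₃.
(a) Equivalents of H⁺ required: 52,900 ÷ 50 g/eq = 1058 eq = 1058 mol NaHSO₄.
(a) Mass of NaHSO₄: 1058 × 120.1 = 127,100 g.

(b) Volume: 2410 m³ = 2,410,000 L.
(b) Chlorine deficit: 2.4 − 0.9 = 1.5 ppm = 1.5 mg/L as Cl₂.
(b) Cl₂ equivalent needed: 1.5 mg/L × 2,410,000 L = 3,615,000 mg = 3615 g.
(b) Product at 75.5% available chlorine: 3615 / 0.755 = 4788 g.

(a) 127 kg; (b) 4.79 kg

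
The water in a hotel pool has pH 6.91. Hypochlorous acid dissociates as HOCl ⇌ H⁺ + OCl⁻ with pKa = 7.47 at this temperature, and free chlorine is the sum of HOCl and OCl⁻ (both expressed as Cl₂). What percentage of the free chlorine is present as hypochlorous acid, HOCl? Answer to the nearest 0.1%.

78.4%

[OCl⁻]/[HOCl] = 10^(pH − pKa) = 10^(6.91 − 7.47) = 10^-0.56 = 0.2754.
Fraction as HOCl = 1 / (1 + 0.2754) = 0.7841.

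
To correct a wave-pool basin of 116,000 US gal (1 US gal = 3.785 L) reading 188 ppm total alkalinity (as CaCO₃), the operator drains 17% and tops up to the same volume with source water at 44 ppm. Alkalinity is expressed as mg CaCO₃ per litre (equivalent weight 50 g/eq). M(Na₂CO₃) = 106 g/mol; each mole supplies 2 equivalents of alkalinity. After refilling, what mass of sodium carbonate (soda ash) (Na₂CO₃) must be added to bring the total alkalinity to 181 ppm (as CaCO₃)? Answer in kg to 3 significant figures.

8.14 kg

Volume: 116,000 US gal × 3.785 L/gal = 439,060 L.
After draining 17% and refilling: 188 × 0.83 + 44 × 0.17 = 163.52 ppm.
Deficit to target: 181 − 163.52 = 17.48 mg/L.
As CaCO₃: 17.48 mg/L × 439,060 L = 7675 g; ÷ 50 g/eq ÷ 2 = 76.75 mol Na₂CO₃.
Mass: 76.75 × 106 = 8135 g.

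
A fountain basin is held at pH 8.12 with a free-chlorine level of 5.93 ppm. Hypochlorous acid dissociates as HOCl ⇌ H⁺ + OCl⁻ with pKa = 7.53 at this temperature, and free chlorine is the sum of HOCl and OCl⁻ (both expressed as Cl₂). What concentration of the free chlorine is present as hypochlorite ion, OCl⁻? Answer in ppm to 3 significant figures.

[OCl⁻]/[HOCl] = 10^(pH − pKa) = 10^(8.12 − 7.53) = 10^0.59 = 3.89.
Fraction as HOCl = 1 / (1 + 3.89) = 0.2045.
OCl⁻ = (1 − 0.2045) × 5.93 ppm = 4.717 ppm.

4.72 ppm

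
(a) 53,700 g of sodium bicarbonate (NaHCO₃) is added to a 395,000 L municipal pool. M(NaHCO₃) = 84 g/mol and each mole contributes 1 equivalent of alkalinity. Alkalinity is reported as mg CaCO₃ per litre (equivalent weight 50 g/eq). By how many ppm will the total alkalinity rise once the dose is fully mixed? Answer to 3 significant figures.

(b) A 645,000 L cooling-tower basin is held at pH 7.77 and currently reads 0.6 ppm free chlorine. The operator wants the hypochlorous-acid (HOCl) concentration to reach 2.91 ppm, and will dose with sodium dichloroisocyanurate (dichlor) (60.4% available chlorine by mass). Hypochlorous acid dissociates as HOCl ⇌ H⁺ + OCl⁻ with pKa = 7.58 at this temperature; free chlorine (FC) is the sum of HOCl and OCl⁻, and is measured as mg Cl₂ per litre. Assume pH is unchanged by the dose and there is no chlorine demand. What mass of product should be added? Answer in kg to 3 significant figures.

(a) Moles of NaHCO₃: 53,700 g ÷ 84 g/mol = 639.3 mol → 639.3 eq of alkalinity.
(a) As CaCO₃: 639.3 eq × 50 g/eq = 31,960 g.
(a) Rise: 31,960 g / 395,000 L × 1000 = 80.92 mg/L.

(b) [OCl⁻]/[HOCl] = 10^(pH − pKa) = 10^(7.77 − 7.58) = 1.549; fraction as HOCl = 1/(1 + 1.549) = 0.3923.
(b) Free chlorine required for 2.91 ppm HOCl: 2.91 / 0.3923 = 7.417 ppm.
(b) FC to add: 7.417 − 0.6 = 6.817 mg/L as Cl₂.
(b) Cl₂ equivalent: 6.817 mg/L × 645,000 L = 4397 g.
(b) Product at 60.4% available Cl: 4397 / 0.604 = 7280 g.

(a) 80.9 ppm; (b) 7.28 kg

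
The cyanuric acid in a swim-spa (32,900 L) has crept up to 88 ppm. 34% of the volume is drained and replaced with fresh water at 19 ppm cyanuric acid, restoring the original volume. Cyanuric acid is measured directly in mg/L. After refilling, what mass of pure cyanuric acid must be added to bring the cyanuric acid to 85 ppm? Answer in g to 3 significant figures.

673 g

After draining 34% and refilling: 88 × 0.66 + 19 × 0.34 = 64.54 ppm.
Deficit to target: 85 − 64.54 = 20.46 mg/L.
Mass: 20.46 mg/L × 32,900 L = 673.1 g cyanuric acid.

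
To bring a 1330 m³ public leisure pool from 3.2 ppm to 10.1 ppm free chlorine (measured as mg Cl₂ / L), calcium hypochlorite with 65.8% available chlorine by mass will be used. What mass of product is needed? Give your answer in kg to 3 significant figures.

Volume: 1330 m³ = 1,330,000 L.
Chlorine deficit: 10.1 − 3.2 = 6.9 ppm = 6.9 mg/L as Cl₂.
Cl₂ equivalent needed: 6.9 mg/L × 1,330,000 L = 9,177,000 mg = 9177 g.
Product at 65.8% available chlorine: 9177 / 0.658 = 13,950 g.

13.9 kg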